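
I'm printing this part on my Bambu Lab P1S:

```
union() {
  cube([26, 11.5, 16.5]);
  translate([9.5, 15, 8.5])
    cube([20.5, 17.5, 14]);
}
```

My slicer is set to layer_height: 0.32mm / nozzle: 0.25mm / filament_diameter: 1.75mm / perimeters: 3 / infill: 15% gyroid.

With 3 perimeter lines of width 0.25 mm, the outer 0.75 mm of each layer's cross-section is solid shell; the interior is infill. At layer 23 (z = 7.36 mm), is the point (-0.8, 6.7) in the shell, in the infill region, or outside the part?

outside

At z = 7.36 mm: the 26×11.5 cube contributes its full rectangle; the cube at (9.5, 15) does not reach this height (z outside [8.5, 22.5]); Merging all regions: only the 26×11.5 cube is present, so the union is just that shape — 1 connected region. Overall, the cross-section is a single solid region. The nearest boundary edge runs (0.00, 11.50)→(0.00, 0.00); distance from the point to it = 0.80 mm. The point is not inside any of the regions above, so it lies outside the cross-section (0.80 mm from the nearest boundary).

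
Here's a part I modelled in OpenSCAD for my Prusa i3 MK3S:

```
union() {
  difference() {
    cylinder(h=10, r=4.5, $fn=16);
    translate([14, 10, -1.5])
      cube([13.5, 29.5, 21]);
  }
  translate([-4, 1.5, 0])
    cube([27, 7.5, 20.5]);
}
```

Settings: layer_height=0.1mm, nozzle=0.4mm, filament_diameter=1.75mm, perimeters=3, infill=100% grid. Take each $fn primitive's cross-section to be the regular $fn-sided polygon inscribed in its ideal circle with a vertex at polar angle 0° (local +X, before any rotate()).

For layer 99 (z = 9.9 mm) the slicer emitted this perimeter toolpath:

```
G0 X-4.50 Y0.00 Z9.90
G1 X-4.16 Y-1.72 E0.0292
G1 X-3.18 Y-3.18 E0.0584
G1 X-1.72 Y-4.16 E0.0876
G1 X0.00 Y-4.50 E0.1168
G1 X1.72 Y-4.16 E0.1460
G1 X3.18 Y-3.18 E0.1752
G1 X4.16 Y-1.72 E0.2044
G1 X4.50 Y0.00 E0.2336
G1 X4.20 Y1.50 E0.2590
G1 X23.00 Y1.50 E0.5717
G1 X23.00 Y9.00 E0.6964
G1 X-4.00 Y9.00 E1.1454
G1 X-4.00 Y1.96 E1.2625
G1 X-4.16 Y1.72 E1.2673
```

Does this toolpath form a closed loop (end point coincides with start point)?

Start point (G0): (-4.50, 0.00). End point (last G1): the path does not return to the start — open.

no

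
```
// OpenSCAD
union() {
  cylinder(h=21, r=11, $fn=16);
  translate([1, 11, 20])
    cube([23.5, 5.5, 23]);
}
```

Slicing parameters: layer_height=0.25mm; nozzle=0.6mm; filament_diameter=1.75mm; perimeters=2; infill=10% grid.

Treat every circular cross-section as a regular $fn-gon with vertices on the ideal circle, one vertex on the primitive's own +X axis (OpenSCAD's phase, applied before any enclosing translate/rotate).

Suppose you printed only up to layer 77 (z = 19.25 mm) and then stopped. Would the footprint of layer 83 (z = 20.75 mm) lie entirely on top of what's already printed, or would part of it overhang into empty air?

part overhangs

Compare the two slices. At z = 19.25: the r=11 cylinder contributes a regular 16-gon of circumradius 11 (area = (16/2)·11.000²·sin(360°/16) = 370.44 mm²); the cube at (1, 11) is absent (z outside [20, 43]); Combining (union): only the r=11 cylinder is present, so the union is just that shape — area = 370.44 mm². At z = 20.75: the r=11 cylinder contributes a regular 16-gon of circumradius 11 (area = (16/2)·11.000²·sin(360°/16) = 370.44 mm²); the cube at (1, 11) is present — its section is the full 23.5×5.5 rectangle (area 129.25 mm²); Merging all regions: the 2 present regions are separate (no shared area or edge), so areas and boundary lengths simply add and each stays a separate island — area = 499.69 mm². Checking containment: at z = 20.75 the cross-section extends beyond the z = 19.25 cross-section by about 129.25 mm².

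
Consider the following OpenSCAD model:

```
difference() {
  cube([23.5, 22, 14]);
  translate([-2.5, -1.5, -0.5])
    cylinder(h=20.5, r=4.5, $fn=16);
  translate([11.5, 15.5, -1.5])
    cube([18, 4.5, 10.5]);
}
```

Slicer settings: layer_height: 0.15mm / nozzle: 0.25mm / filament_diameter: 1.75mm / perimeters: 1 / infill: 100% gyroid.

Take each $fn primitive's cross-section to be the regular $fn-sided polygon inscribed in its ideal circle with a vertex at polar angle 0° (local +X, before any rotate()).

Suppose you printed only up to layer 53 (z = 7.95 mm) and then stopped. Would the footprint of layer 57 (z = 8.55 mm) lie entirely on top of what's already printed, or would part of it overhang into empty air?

Compare the two slices. At z = 7.95: the cube is present — its section is the full 23.5×22 rectangle (area 517.00 mm²); the cylinder at (-2.5, -1.5): section is a regular 16-gon, circumradius r=4.5 (area = (16/2)·4.500²·sin(360°/16) = 61.99 mm²); the 18×4.5 cube at (11.5, 15.5) contributes its full rectangle (area 81.00 mm²); Subtracting the remaining from the first: starting from the 23.5×22 cube (517.00 mm²), the r=4.5 cylinder at (-2.5, -1.5) partially overlaps it — only the 2.24 mm² overlap (of its 61.99 mm²) is removed, clipping the outline; the 18×4.5 cube at (11.5, 15.5) partially overlaps it — only the 54.00 mm² overlap (of its 81.00 mm²) is removed, clipping the outline — area = 460.76 mm². At z = 8.55: the 23.5×22 cube contributes its full rectangle (area 517.00 mm²); the r=4.5 cylinder at (-2.5, -1.5) gives a regular 16-gon of circumradius 4.5 (constant along its height) (area = (16/2)·4.500²·sin(360°/16) = 61.99 mm²); the cube at (11.5, 15.5) (footprint 18×4.5) is included at this height (area 81.00 mm²); Subtracting the remaining from the first: starting from the 23.5×22 cube (517.00 mm²), the r=4.5 cylinder at (-2.5, -1.5) partially overlaps it — only the 2.24 mm² overlap (of its 61.99 mm²) is removed, clipping the outline; the 18×4.5 cube at (11.5, 15.5) partially overlaps it — only the 54.00 mm² overlap (of its 81.00 mm²) is removed, clipping the outline — area = 460.76 mm². Checking containment: the cross-section at z = 8.55 is a subset of the cross-section at z = 7.95.

entirely on top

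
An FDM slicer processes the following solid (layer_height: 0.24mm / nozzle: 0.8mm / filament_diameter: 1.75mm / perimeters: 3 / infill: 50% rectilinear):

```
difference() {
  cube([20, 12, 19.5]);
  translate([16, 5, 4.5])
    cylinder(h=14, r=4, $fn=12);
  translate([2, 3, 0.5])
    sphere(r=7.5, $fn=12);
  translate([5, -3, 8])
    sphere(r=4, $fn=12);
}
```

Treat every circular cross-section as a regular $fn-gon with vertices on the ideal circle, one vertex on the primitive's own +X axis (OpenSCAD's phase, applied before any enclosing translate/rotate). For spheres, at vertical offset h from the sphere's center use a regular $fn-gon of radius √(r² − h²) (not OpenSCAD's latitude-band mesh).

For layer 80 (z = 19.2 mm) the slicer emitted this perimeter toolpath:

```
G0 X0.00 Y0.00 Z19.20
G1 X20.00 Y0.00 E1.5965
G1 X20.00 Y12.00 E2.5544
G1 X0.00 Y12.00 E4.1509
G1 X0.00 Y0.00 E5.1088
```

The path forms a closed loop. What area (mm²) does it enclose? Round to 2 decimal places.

240.00 mm²

Apply the shoelace formula to the sequence of (X, Y) vertices; enclosed area = 240.00 mm².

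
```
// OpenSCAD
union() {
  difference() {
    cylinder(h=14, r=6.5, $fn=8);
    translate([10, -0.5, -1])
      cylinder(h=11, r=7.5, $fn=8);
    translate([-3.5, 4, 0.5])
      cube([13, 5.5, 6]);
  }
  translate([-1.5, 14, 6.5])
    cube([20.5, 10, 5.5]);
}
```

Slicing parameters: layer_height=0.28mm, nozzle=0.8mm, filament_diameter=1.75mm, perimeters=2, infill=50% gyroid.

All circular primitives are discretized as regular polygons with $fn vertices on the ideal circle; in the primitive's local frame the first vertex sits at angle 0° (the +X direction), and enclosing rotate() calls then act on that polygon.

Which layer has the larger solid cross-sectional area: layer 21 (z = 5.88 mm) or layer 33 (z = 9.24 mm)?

Layer 21 (z = 5.88): the r=6.5 cylinder gives a regular 8-gon of circumradius 6.5 (constant along its height) (area = (8/2)·6.500²·sin(360°/8) = 119.50 mm²); the r=7.5 cylinder at (10, -0.5) gives a regular 8-gon of circumradius 7.5 (constant along its height) (area = (8/2)·7.500²·sin(360°/8) = 159.10 mm²); the cube at (-3.5, 4) is present — its section is the full 13×5.5 rectangle (area 71.50 mm²); Taking the first minus the rest: starting from the r=6.5 cylinder (119.50 mm²), the r=7.5 cylinder at (10, -0.5) partially overlaps it — only the 19.19 mm² overlap (of its 159.10 mm²) is removed, clipping the outline; the 13×5.5 cube at (-3.5, 4) partially overlaps it — only the 13.26 mm² overlap (of its 71.50 mm²) is removed, clipping the outline — area = 87.04 mm²; the cube at (-1.5, 14) does not reach this height (z outside [6.5, 12]); Merging all regions: only the result so far is present, so the union is just that shape — area = 87.04 mm². So its area = 87.04 mm². Layer 33 (z = 9.24): the cylinder: section is a regular 8-gon, circumradius r=6.5 (area = (8/2)·6.500²·sin(360°/8) = 119.50 mm²); the cylinder at (10, -0.5): section is a regular 8-gon, circumradius r=7.5 (area = (8/2)·7.500²·sin(360°/8) = 159.10 mm²); the cube at (-3.5, 4) does not reach this height (z outside [0.5, 6.5]); After the difference (first − rest): starting from the r=6.5 cylinder (119.50 mm²), the r=7.5 cylinder at (10, -0.5) partially overlaps it — only the 19.19 mm² overlap (of its 159.10 mm²) is removed, clipping the outline — area = 100.31 mm²; the cube at (-1.5, 14) is present — its section is the full 20.5×10 rectangle (area 205.00 mm²); Merging all regions: the 2 present regions are separate (no shared area or edge), so areas and boundary lengths simply add and each stays a separate island — area = 305.31 mm². So its area = 305.31 mm². Layer 33 is larger (305.31 vs 87.04 mm²).

layer 33 (z = 9.24 mm)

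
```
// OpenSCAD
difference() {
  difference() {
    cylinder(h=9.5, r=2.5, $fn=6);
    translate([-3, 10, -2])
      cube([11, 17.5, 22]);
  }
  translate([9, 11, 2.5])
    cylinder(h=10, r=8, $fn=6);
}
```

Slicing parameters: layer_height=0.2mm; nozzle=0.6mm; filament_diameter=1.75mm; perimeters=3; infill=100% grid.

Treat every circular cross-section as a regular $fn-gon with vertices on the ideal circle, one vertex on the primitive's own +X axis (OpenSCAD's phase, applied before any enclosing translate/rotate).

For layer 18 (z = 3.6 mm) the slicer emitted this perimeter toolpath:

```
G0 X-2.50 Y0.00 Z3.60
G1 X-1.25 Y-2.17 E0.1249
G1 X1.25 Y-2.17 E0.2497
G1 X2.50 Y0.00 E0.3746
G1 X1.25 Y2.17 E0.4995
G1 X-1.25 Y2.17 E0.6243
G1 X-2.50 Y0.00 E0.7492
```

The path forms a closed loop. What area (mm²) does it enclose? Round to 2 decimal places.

16.27 mm²

Apply the shoelace formula to the sequence of (X, Y) vertices; enclosed area = 16.27 mm².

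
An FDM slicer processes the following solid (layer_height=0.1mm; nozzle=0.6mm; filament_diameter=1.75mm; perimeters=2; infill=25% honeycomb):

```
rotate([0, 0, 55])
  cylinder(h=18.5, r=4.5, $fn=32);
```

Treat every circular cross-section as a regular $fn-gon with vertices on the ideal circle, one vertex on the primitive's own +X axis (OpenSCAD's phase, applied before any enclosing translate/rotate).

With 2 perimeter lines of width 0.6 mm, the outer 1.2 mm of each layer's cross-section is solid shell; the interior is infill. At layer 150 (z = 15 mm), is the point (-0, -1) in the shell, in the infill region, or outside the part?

At z = 15 mm: the r=4.5 cylinder gives a regular 32-gon of circumradius 4.5 (constant along its height); (whole slice rotated 55° about Z — lengths, areas and connectivity unchanged). Overall, the cross-section is a single solid region. Undo the 55° rotation: the query point maps to (-0.819, -0.574) in the un-rotated model frame. The nearest boundary edge runs (-3.74, -2.50)→(-3.18, -3.18); distance from the point to it = 3.48 mm. The point is inside the cross-section and 3.48 mm from the nearest boundary — more than the 1.2 mm shell width (2 × 0.6), so it's in the infill interior.

infill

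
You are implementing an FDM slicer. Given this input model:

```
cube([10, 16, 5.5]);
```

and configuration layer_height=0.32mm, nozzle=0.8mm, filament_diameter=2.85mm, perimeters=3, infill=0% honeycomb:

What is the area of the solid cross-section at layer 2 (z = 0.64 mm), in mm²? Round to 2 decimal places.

At z = 0.64 mm: the 10×16 cube contributes its full rectangle (area 160.00 mm²). Overall, the cross-section is a single solid region. Net area = 160.00 mm².

160.00 mm²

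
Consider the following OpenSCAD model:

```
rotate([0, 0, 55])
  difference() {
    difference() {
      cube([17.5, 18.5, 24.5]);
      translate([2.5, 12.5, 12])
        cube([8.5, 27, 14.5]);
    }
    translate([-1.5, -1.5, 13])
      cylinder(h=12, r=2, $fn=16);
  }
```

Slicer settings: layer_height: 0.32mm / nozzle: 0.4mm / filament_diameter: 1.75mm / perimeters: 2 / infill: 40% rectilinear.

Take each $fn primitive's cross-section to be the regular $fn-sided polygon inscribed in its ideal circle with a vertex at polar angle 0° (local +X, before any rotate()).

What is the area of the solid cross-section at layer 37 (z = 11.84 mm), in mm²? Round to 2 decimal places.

323.75 mm²

At z = 11.84 mm: the 17.5×18.5 cube contributes its full rectangle (area 323.75 mm²); the cube at (2.5, 12.5) does not reach this height (z outside [12, 26.5]); Taking the first minus the rest: none of the subtracted shapes is present at this height, so the 17.5×18.5 cube is unchanged — area = 323.75 mm²; the cylinder at (-1.5, -1.5) is not intersected at this z (z outside [13, 25]); Taking the first minus the rest: none of the subtracted shapes is present at this height, so that combined region is unchanged — area = 323.75 mm²; (rotated 55° about Z; rotation is an isometry so areas/perimeters/island counts are preserved). Overall, the cross-section is a single solid region. Net area = 323.75 mm².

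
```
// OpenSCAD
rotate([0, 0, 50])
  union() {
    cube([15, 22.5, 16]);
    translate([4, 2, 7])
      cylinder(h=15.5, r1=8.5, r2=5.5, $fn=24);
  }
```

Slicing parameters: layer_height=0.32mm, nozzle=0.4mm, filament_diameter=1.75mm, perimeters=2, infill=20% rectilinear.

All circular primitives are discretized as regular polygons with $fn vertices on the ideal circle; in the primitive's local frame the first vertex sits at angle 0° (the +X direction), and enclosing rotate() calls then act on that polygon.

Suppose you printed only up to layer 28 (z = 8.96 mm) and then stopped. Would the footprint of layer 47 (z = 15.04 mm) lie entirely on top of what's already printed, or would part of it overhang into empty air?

Compare the two slices. At z = 8.96: the cube (footprint 15×22.5) is included at this height (area 337.50 mm²); the cone at (4, 2) (r1=8.5→r2=5.5) has section circumradius 8.121 here — a regular 24-gon (area = (24/2)·8.121²·sin(360°/24) = 204.81 mm²); Taking the union: the regions partially overlap — summed areas 542.31 mm² minus the doubly-counted overlap 106.10 mm² gives 436.21 mm² — area = 436.21 mm²; (rotated 50° about Z; rotation is an isometry so areas/perimeters/island counts are preserved). At z = 15.04: the 15×22.5 cube contributes its full rectangle (area 337.50 mm²); the cone at (4, 2) contributes a regular 24-gon of circumradius 6.944 (interpolated between r1=8.5 and r2=5.5 at t=0.519) (area = (24/2)·6.944²·sin(360°/24) = 149.75 mm²); Combining (union): the regions partially overlap — summed areas 487.25 mm² minus the doubly-counted overlap 85.04 mm² gives 402.21 mm² — area = 402.21 mm²; (rotated 50° about Z; rotation is an isometry so areas/perimeters/island counts are preserved). Checking containment: the cross-section at z = 15.04 is a subset of the cross-section at z = 8.96.

entirely on top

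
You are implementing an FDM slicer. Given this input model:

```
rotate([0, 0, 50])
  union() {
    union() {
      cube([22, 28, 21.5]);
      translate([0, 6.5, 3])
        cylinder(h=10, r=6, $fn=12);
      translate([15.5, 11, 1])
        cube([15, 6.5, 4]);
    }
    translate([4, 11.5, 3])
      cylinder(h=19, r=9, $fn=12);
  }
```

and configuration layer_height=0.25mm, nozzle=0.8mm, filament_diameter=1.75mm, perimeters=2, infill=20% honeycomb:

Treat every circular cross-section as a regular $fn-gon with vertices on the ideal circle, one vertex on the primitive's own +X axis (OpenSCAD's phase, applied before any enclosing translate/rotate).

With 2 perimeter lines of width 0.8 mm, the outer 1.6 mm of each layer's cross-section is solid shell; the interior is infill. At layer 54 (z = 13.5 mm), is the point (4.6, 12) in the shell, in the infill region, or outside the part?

At z = 13.5 mm: the cube is present — its section is the full 22×28 rectangle; the cylinder at (0, 6.5) is absent (z outside [3, 13]); the cube at (15.5, 11) is not intersected at this z (z outside [1, 5]); Merging all regions: only the 22×28 cube is present, so the union is just that shape — 1 connected region; the r=9 cylinder at (4, 11.5) gives a regular 12-gon of circumradius 9 (constant along its height); Taking the union: the regions partially overlap (shared area 189.21 mm²), so overlapping operands fuse into one piece — 1 connected region; (rotated 50° about Z; rotation is an isometry so areas/perimeters/island counts are preserved). Overall, the cross-section is a single solid region. Undo the 50° rotation: the query point maps to (12.149, 4.190) in the un-rotated model frame. The nearest boundary edge runs (22.00, 0.00)→(0.00, 0.00); distance from the point to it = 4.19 mm. The point is inside the cross-section and 4.19 mm from the nearest boundary — more than the 1.6 mm shell width (2 × 0.8), so it's in the infill interior.

infill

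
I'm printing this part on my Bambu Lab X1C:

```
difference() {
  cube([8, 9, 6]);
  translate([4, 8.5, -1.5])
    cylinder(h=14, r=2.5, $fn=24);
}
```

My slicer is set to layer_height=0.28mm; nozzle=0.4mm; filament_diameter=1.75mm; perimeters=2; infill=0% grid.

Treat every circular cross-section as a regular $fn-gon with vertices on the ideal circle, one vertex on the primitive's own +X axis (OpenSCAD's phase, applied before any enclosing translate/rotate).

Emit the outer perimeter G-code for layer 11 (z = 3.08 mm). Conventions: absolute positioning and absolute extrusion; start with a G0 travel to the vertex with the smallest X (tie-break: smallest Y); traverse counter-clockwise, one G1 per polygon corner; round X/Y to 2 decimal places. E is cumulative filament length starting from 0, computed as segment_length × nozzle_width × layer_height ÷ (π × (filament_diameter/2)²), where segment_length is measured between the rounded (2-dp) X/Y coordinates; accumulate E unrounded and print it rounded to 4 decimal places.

At z = 3.08 mm: the cube is present — its section is the full 8×9 rectangle; the r=2.5 cylinder at (4, 8.5) contributes a regular 24-gon of circumradius 2.5; Subtracting the remaining from the first: starting from the 8×9 cube, the r=2.5 cylinder at (4, 8.5) partially overlaps it — only the 12.17 mm² overlap (of its 19.41 mm²) is removed, clipping the outline — 1 connected region. The outline is a single polygon with 19 vertices. Extrusion per mm of travel: 0.4 × 0.28 / (π × 0.875²) = 0.046564. Accumulating E over each segment gives final E = 1.7687.

G0 X0.00 Y0.00 Z3.08
G1 X8.00 Y0.00 E0.3725
G1 X8.00 Y9.00 E0.7916
G1 X6.43 Y9.00 E0.8647
G1 X6.50 Y8.50 E0.8882
G1 X6.41 Y7.85 E0.9188
G1 X6.17 Y7.25 E0.9489
G1 X5.77 Y6.73 E0.9794
G1 X5.25 Y6.33 E1.0099
G1 X4.65 Y6.09 E1.0400
G1 X4.00 Y6.00 E1.0706
G1 X3.35 Y6.09 E1.1012
G1 X2.75 Y6.33 E1.1312
G1 X2.23 Y6.73 E1.1618
G1 X1.83 Y7.25 E1.1923
G1 X1.59 Y7.85 E1.2224
G1 X1.50 Y8.50 E1.2530
G1 X1.57 Y9.00 E1.2765
G1 X0.00 Y9.00 E1.3496
G1 X0.00 Y0.00 E1.7687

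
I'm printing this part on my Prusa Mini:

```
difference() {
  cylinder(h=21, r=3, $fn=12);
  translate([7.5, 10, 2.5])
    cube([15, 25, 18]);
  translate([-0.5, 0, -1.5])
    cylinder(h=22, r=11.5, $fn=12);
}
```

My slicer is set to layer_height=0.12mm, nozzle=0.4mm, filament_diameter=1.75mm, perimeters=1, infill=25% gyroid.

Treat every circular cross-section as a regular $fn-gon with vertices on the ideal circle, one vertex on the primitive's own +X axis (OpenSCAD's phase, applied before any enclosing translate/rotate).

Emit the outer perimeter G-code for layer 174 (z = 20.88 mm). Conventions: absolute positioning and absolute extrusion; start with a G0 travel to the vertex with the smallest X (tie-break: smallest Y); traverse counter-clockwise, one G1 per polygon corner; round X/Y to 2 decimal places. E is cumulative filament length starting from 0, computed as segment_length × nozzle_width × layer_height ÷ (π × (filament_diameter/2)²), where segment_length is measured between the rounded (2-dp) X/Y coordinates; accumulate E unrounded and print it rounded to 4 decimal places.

G0 X-3.00 Y0.00 Z20.88
G1 X-2.60 Y-1.50 E0.0310
G1 X-1.50 Y-2.60 E0.0620
G1 X0.00 Y-3.00 E0.0930
G1 X1.50 Y-2.60 E0.1240
G1 X2.60 Y-1.50 E0.1550
G1 X3.00 Y0.00 E0.1860
G1 X2.60 Y1.50 E0.2170
G1 X1.50 Y2.60 E0.2480
G1 X0.00 Y3.00 E0.2790
G1 X-1.50 Y2.60 E0.3100
G1 X-2.60 Y1.50 E0.3410
G1 X-3.00 Y0.00 E0.3720

At z = 20.88 mm: the r=3 cylinder gives a regular 12-gon of circumradius 3 (constant along its height); the cube at (7.5, 10) is not intersected at this z (z outside [2.5, 20.5]); the cylinder at (-0.5, 0) does not reach this height (z outside [-1.5, 20.5]); Subtracting the remaining from the first: none of the subtracted shapes is present at this height, so the r=3 cylinder is unchanged — 1 connected region. The outline is a single polygon with 12 vertices. Extrusion per mm of travel: 0.4 × 0.12 / (π × 0.875²) = 0.019956. Accumulating E over each segment gives final E = 0.3720.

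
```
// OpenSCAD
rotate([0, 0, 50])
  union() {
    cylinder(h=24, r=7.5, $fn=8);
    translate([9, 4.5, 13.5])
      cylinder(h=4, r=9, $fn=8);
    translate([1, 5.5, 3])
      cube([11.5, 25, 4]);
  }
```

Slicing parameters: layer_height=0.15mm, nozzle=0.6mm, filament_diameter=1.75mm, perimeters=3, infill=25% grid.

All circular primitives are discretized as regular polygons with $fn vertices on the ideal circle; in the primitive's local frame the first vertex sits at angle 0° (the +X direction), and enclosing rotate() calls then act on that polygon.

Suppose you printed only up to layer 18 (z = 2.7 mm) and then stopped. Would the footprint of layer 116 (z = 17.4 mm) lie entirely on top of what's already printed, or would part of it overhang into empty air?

part overhangs

Compare the two slices. At z = 2.7: the r=7.5 cylinder gives a regular 8-gon of circumradius 7.5 (constant along its height) (area = (8/2)·7.500²·sin(360°/8) = 159.10 mm²); the cylinder at (9, 4.5) is not intersected at this z (z outside [13.5, 17.5]); the cube at (1, 5.5) is not intersected at this z (z outside [3, 7]); Merging all regions: only the r=7.5 cylinder is present, so the union is just that shape — area = 159.10 mm²; (rotated 50° about Z; rotation is an isometry so areas/perimeters/island counts are preserved). At z = 17.4: the r=7.5 cylinder gives a regular 8-gon of circumradius 7.5 (constant along its height) (area = (8/2)·7.500²·sin(360°/8) = 159.10 mm²); the r=9 cylinder at (9, 4.5) contributes a regular 8-gon of circumradius 9 (area = (8/2)·9.000²·sin(360°/8) = 229.10 mm²); the cube at (1, 5.5) does not reach this height (z outside [3, 7]); Taking the union: the regions partially overlap — summed areas 388.20 mm² minus the doubly-counted overlap 46.02 mm² gives 342.19 mm² — area = 342.19 mm²; (whole slice rotated 50° about Z — lengths, areas and connectivity unchanged). Checking containment: at z = 17.4 the cross-section extends beyond the z = 2.7 cross-section by about 183.09 mm².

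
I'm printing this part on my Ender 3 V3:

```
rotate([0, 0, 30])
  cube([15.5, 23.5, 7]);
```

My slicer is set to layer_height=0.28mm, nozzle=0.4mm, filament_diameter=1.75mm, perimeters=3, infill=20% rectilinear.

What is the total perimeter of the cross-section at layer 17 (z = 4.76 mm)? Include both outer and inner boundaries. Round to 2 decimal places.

78.00 mm

At z = 4.76 mm: the 15.5×23.5 cube contributes its full rectangle (perimeter 78.00 mm); (rotated 30° about Z; rotation is an isometry so areas/perimeters/island counts are preserved). Overall, the cross-section is a single solid region. Total boundary length (outer) = 78.00 mm.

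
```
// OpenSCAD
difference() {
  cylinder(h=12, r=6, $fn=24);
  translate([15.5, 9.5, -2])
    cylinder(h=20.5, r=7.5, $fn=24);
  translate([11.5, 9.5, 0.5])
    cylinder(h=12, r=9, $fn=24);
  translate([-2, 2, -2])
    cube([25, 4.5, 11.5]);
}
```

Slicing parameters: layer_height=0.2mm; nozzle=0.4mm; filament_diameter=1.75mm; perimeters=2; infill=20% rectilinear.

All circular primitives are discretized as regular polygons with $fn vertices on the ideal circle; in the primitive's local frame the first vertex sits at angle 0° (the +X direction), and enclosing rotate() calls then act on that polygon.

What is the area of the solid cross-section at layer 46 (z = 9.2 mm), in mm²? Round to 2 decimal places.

At z = 9.2 mm: the cylinder: section is a regular 24-gon, circumradius r=6 (area = (24/2)·6.000²·sin(360°/24) = 111.81 mm²); the r=7.5 cylinder at (15.5, 9.5) gives a regular 24-gon of circumradius 7.5 (constant along its height) (area = (24/2)·7.500²·sin(360°/24) = 174.70 mm²); the cylinder at (11.5, 9.5): section is a regular 24-gon, circumradius r=9 (area = (24/2)·9.000²·sin(360°/24) = 251.57 mm²); the cube at (-2, 2) is present — its section is the full 25×4.5 rectangle (area 112.50 mm²); Subtracting the remaining from the first: starting from the r=6 cylinder (111.81 mm²), the r=7.5 cylinder at (15.5, 9.5) misses the remaining region (no effect); the r=9 cylinder at (11.5, 9.5) misses the remaining region (no effect); the 25×4.5 cube at (-2, 2) partially overlaps it — only the 23.95 mm² overlap (of its 112.50 mm²) is removed, clipping the outline — area = 87.86 mm². Overall, the cross-section is a single solid region. Net area = 87.86 mm².

87.86 mm²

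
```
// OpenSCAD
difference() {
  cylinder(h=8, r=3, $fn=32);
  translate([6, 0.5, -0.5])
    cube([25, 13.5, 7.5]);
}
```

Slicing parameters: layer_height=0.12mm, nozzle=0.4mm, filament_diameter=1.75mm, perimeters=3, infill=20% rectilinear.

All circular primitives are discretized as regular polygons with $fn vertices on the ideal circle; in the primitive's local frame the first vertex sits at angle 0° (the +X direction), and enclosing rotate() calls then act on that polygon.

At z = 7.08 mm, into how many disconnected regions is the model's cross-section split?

1

At z = 7.08 mm: the r=3 cylinder contributes a regular 32-gon of circumradius 3; the cube at (6, 0.5) does not reach this height (z outside [-0.5, 7]); Subtracting the remaining from the first: none of the subtracted shapes is present at this height, so the r=3 cylinder is unchanged — 1 connected region. The result has 1 disconnected region.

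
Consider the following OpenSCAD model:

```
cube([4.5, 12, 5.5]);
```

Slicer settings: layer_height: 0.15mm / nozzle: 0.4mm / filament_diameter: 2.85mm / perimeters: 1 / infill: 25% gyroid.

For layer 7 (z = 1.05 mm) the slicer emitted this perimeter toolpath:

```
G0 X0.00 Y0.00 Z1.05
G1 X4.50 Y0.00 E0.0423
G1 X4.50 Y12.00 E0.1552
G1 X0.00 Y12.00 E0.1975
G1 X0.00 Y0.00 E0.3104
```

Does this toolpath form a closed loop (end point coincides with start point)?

Start point (G0): (0.00, 0.00). End point (last G1): the path returns to the start — closed.

yes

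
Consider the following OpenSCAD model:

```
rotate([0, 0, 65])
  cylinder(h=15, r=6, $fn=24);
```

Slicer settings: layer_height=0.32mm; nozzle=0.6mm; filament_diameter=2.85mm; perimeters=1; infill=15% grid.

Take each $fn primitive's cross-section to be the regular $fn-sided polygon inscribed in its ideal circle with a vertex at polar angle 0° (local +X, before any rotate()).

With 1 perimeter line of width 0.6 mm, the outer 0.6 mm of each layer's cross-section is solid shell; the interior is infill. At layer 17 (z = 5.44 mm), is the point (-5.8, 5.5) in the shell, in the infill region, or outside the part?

outside

At z = 5.44 mm: the r=6 cylinder contributes a regular 24-gon of circumradius 6; (rotated 65° about Z; rotation is an isometry so areas/perimeters/island counts are preserved). Overall, the cross-section is a single solid region. Undo the 65° rotation: the query point maps to (2.534, 7.581) in the un-rotated model frame. The nearest boundary edge runs (3.00, 5.20)→(1.55, 5.80); distance from the point to it = 2.02 mm. The point is not inside any of the regions above, so it lies outside the cross-section (2.02 mm from the nearest boundary).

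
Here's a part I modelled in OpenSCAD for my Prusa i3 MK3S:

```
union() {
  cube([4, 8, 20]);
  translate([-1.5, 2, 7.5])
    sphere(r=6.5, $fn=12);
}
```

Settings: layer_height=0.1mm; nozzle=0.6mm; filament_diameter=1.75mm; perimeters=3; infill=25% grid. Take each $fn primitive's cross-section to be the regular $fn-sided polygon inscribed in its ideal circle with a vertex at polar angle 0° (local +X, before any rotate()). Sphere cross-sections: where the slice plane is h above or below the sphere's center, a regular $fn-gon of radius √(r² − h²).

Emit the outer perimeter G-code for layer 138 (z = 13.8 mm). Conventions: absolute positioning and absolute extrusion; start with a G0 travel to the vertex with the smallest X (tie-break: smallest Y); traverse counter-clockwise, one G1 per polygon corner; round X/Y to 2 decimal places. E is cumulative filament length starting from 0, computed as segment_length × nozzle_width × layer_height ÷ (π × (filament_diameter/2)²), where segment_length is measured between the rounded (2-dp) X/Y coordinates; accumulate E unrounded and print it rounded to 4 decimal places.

G0 X-3.10 Y2.00 Z13.80
G1 X-2.89 Y1.20 E0.0206
G1 X-2.30 Y0.61 E0.0414
G1 X-1.50 Y0.40 E0.0621
G1 X-0.70 Y0.61 E0.0827
G1 X-0.11 Y1.20 E0.1035
G1 X0.00 Y1.63 E0.1146
G1 X0.00 Y0.00 E0.1553
G1 X4.00 Y0.00 E0.2550
G1 X4.00 Y8.00 E0.4546
G1 X0.00 Y8.00 E0.5544
G1 X0.00 Y2.37 E0.6948
G1 X-0.11 Y2.80 E0.7059
G1 X-0.70 Y3.39 E0.7267
G1 X-1.50 Y3.60 E0.7473
G1 X-2.30 Y3.39 E0.7680
G1 X-2.89 Y2.80 E0.7888
G1 X-3.10 Y2.00 E0.8094

At z = 13.8 mm: the 4×8 cube contributes its full rectangle; the sphere at (-1.5, 2): section is a regular 12-gon, circumradius = √(r²−h²) = √(6.5²−6.3²) = 1.600; Combining (union): the regions partially overlap (shared area 0.04 mm²), so overlapping operands fuse into one piece — 1 connected region. The outline is a single polygon with 17 vertices. Extrusion per mm of travel: 0.6 × 0.1 / (π × 0.875²) = 0.024945. Accumulating E over each segment gives final E = 0.8094.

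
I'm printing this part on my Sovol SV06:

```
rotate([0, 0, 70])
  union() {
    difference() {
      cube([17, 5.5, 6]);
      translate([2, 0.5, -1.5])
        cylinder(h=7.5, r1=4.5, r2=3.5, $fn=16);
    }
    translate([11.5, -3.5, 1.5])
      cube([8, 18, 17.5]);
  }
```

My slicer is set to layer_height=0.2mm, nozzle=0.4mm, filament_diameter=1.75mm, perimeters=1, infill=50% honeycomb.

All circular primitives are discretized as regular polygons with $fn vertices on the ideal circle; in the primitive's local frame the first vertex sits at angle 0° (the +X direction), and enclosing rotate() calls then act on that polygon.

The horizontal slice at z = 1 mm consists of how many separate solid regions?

At z = 1 mm: the 17×5.5 cube contributes its full rectangle; the cone at (2, 0.5) contributes a regular 16-gon of circumradius 4.167 (interpolated between r1=4.5 and r2=3.5 at t=0.333); After the difference (first − rest): starting from the 17×5.5 cube, the cone at (2, 0.5) partially overlaps it — only the 24.24 mm² overlap (of its 53.15 mm²) is removed, clipping the outline — 1 connected region; the cube at (11.5, -3.5) is absent (z outside [1.5, 19]); Merging all regions: only that combined region is present, so the union is just that shape — 1 connected region; (whole slice rotated 70° about Z — lengths, areas and connectivity unchanged). The result has 1 disconnected region.

1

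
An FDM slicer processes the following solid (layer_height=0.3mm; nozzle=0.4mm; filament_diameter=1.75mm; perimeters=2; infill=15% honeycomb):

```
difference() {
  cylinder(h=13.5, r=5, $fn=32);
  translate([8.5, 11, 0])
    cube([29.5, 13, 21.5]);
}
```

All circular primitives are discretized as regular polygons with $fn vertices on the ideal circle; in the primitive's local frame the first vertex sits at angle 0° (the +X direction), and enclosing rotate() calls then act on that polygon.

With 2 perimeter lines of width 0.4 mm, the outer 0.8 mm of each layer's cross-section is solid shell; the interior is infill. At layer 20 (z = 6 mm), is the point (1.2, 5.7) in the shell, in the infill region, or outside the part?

outside

At z = 6 mm: the r=5 cylinder contributes a regular 32-gon of circumradius 5; the 29.5×13 cube at (8.5, 11) contributes its full rectangle; Taking the first minus the rest: starting from the r=5 cylinder, the 29.5×13 cube at (8.5, 11) misses the remaining region (no effect) — 1 connected region. Overall, the cross-section is a single solid region. The nearest boundary edge runs (0.00, 5.00)→(0.98, 4.90); distance from the point to it = 0.83 mm. The point is not inside any of the regions above, so it lies outside the cross-section (0.83 mm from the nearest boundary).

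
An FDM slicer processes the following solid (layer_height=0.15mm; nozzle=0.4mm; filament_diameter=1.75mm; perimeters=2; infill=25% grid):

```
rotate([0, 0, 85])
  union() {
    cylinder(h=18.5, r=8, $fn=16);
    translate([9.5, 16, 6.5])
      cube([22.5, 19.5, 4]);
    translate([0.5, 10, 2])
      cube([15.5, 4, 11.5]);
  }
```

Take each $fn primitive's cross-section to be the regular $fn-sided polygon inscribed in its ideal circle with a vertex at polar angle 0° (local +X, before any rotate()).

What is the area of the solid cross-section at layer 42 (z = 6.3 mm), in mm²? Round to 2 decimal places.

257.93 mm²

At z = 6.3 mm: the r=8 cylinder gives a regular 16-gon of circumradius 8 (constant along its height) (area = (16/2)·8.000²·sin(360°/16) = 195.93 mm²); the cube at (9.5, 16) does not reach this height (z outside [6.5, 10.5]); the cube at (0.5, 10) is present — its section is the full 15.5×4 rectangle (area 62.00 mm²); Combining (union): the 2 present regions are separate (no shared area or edge), so areas and boundary lengths simply add and each stays a separate island — area = 257.93 mm²; (whole slice rotated 85° about Z — lengths, areas and connectivity unchanged). Overall, the cross-section has 2 separate islands. Net area = 257.93 mm².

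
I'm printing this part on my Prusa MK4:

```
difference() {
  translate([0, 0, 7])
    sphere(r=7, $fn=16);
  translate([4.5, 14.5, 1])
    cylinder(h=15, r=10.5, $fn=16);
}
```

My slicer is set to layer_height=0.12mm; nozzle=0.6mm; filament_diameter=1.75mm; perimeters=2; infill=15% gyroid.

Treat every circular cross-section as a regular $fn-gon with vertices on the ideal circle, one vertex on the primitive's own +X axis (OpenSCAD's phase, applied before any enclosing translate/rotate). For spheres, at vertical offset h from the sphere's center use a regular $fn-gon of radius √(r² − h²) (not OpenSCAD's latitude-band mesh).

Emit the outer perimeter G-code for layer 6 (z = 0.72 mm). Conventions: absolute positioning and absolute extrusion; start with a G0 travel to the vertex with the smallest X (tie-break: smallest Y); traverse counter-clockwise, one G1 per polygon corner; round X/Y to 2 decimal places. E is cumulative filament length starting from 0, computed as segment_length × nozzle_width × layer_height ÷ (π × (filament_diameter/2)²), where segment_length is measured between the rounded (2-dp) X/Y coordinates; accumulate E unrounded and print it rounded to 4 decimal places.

At z = 0.72 mm: the r=7 sphere contributes a regular 16-gon of circumradius √(7²−6.28²) = 3.092; the cylinder at (4.5, 14.5) is not intersected at this z (z outside [1, 16]); Subtracting the remaining from the first: none of the subtracted shapes is present at this height, so the r=7 sphere is unchanged — 1 connected region. The outline is a single polygon with 16 vertices. Extrusion per mm of travel: 0.6 × 0.12 / (π × 0.875²) = 0.029934. Accumulating E over each segment gives final E = 0.5781.

G0 X-3.09 Y0.00 Z0.72
G1 X-2.86 Y-1.18 E0.0360
G1 X-2.19 Y-2.19 E0.0723
G1 X-1.18 Y-2.86 E0.1085
G1 X0.00 Y-3.09 E0.1445
G1 X1.18 Y-2.86 E0.1805
G1 X2.19 Y-2.19 E0.2168
G1 X2.86 Y-1.18 E0.2531
G1 X3.09 Y0.00 E0.2891
G1 X2.86 Y1.18 E0.3251
G1 X2.19 Y2.19 E0.3613
G1 X1.18 Y2.86 E0.3976
G1 X0.00 Y3.09 E0.4336
G1 X-1.18 Y2.86 E0.4696
G1 X-2.19 Y2.19 E0.5059
G1 X-2.86 Y1.18 E0.5422
G1 X-3.09 Y0.00 E0.5781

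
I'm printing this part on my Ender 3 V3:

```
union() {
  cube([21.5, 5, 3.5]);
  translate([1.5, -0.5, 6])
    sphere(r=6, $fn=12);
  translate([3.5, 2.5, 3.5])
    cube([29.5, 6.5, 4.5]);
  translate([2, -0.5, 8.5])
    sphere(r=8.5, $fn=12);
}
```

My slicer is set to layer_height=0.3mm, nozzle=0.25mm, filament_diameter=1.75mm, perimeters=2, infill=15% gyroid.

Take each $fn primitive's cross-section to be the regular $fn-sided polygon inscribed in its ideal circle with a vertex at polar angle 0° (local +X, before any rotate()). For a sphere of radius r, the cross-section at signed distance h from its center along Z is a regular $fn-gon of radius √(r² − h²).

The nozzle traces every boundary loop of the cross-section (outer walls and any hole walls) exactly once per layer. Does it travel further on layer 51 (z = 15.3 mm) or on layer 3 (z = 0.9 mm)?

layer 3 (z = 0.9 mm)

Layer 51 (z = 15.3): the cube is not intersected at this z (z outside [0, 3.5]); the sphere at (1.5, -0.5) is not intersected at this z (|z−center|=9.300 > r=6); the cube at (3.5, 2.5) is not intersected at this z (z outside [3.5, 8]); the sphere at (2, -0.5): section is a regular 12-gon, circumradius = √(r²−h²) = √(8.5²−6.8²) = 5.100 (perimeter = 2·12·5.100·sin(180°/12) = 31.68 mm); Merging all regions: only the r=8.5 sphere at (2, -0.5) is present, so the union is just that shape — boundary = 31.68 mm. So its perimeter = 31.68 mm. Layer 3 (z = 0.9): the cube is present — its section is the full 21.5×5 rectangle (perimeter 53.00 mm); the r=6 sphere at (1.5, -0.5) slices to a regular 12-gon of circumradius 3.161 (√(r²−h²) with h=5.1 from center) (perimeter = 2·12·3.161·sin(180°/12) = 19.63 mm); the cube at (3.5, 2.5) is absent (z outside [3.5, 8]); the sphere at (2, -0.5): section is a regular 12-gon, circumradius = √(r²−h²) = √(8.5²−7.6²) = 3.807 (perimeter = 2·12·3.807·sin(180°/12) = 23.65 mm); Taking the union: the regions partially overlap (shared area 45.04 mm²), so the edge portions inside another operand are dropped and the merged outline is re-measured after clipping — boundary = 60.77 mm. So its perimeter = 60.77 mm. Layer 3 is larger (60.77 vs 31.68 mm).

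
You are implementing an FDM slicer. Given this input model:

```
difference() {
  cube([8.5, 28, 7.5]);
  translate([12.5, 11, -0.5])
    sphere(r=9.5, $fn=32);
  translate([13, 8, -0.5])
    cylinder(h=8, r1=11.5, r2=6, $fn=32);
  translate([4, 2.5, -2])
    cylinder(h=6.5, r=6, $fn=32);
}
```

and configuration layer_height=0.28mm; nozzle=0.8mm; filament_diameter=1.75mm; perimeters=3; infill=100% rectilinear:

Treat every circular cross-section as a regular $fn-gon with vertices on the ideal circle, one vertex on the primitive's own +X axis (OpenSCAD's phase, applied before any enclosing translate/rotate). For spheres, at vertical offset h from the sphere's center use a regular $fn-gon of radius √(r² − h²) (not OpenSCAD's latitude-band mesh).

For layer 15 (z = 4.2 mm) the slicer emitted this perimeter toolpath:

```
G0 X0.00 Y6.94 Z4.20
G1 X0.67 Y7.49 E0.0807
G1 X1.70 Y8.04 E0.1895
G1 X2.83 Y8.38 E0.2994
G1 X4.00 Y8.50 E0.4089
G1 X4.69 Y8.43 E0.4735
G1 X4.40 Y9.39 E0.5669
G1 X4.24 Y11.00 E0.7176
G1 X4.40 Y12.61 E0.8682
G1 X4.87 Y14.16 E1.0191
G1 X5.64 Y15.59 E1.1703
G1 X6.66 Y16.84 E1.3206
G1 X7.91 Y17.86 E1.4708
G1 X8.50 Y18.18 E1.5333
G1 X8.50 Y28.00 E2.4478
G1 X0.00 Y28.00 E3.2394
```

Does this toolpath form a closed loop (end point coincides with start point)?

no

Start point (G0): (0.00, 6.94). End point (last G1): the path does not return to the start — open.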